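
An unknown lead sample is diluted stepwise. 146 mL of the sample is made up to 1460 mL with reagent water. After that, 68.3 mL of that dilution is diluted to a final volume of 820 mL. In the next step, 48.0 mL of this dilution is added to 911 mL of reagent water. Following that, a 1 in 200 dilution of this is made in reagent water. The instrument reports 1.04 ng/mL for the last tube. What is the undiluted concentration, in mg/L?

Overall dilution factor = 10 × 12.01 × 19.98 × 200 = 4.80 × 10⁵.
Original = 1.04 ng/mL × 4.80 × 10⁵ = 4.99 × 10⁵ ng/mL = 499 mg/L.

499 mg/L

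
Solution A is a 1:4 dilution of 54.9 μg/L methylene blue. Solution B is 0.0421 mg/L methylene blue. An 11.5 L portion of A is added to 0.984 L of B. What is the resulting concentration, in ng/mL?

16.0 ng/mL

C_A = 54.9 μg/L / 4 = 13.7 μg/L.
C_B = 0.0421 mg/L = 42.1 μg/L.
C_mix = (C_A·V_A + C_B·V_B)/(V_A + V_B) = (13.7×11.5 + 42.1×0.984) / 12.48 = 16.0 μg/L = 16.0 ng/mL.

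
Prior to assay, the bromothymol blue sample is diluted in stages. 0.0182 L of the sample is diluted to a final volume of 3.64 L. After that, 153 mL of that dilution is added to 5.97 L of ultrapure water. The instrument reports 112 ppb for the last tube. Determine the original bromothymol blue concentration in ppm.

896 ppm

Overall dilution factor = 200 × 40.02 = 8004.
Original = 112 ppb × 8004 = 8.96 × 10⁵ ppb = 896 ppm.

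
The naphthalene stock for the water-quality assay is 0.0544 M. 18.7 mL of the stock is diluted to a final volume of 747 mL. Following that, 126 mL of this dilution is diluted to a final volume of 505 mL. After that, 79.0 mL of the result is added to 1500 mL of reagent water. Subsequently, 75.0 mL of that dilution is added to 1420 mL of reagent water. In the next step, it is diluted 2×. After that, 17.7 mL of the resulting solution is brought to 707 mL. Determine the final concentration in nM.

Overall dilution factor = 39.95 × 4.008 × 19.99 × 19.93 × 2 × 39.94 = 5.10 × 10⁶.
0.0544 M / 5.10 × 10⁶ = 1.07 × 10⁻⁸ M = 10.7 nM.

10.7 nM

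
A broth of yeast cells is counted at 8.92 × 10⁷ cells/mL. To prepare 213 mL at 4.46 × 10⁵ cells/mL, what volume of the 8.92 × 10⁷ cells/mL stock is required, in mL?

1.06 mL

V₁ = C₂V₂/C₁ = 4.46 × 10⁵ × 213 / 8.92 × 10⁷ = 1.06 mL.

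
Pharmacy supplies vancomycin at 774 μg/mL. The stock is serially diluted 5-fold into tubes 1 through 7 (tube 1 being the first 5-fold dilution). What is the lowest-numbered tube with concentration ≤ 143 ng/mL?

tube 6

Tube n has concentration 774 μg/mL / 5ⁿ.
Need 5ⁿ ≥ 774 μg/mL / 143 ng/mL = 5413, so n ≥ 5.34.
First such tube: n = 6.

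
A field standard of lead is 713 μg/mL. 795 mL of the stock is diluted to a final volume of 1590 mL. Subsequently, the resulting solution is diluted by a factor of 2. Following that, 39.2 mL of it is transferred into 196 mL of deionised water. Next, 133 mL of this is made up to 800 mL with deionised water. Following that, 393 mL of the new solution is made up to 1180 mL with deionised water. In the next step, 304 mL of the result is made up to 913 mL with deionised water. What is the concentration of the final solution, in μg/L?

Overall dilution factor = 2 × 2 × 6 × 6.015 × 3.003 × 3.003 = 1302.
713 μg/mL / 1302 = 0.548 μg/mL = 548 μg/L.

548 μg/L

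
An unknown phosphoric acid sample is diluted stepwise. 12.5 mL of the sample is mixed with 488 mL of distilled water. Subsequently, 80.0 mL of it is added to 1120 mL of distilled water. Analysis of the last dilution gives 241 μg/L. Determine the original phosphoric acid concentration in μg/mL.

145 μg/mL

Overall dilution factor = 40.04 × 15 = 601.
Original = 241 μg/L × 601 = 1.45 × 10⁵ μg/L = 145 μg/mL.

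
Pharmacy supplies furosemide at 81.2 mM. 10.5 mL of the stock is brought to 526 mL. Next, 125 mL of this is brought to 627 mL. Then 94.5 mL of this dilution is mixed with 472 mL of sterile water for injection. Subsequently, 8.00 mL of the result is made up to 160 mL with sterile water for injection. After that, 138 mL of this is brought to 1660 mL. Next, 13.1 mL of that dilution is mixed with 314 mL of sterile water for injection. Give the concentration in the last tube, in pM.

Overall dilution factor = 50.10 × 5.016 × 5.995 × 20 × 12.03 × 24.97 = 9.05 × 10⁶.
81.2 mM / 9.05 × 10⁶ = 8.97 × 10⁻⁶ mM = 8970 pM.

8970 pM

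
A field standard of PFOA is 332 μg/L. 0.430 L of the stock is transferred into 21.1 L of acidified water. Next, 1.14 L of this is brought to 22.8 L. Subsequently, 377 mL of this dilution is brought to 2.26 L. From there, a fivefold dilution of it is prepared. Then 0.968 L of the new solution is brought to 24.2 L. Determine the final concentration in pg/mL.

Overall dilution factor = 50.07 × 20 × 5.995 × 5 × 25 = 7.50 × 10⁵.
332 μg/L / 7.50 × 10⁵ = 4.42 × 10⁻⁴ μg/L = 0.442 pg/mL.

0.442 pg/mL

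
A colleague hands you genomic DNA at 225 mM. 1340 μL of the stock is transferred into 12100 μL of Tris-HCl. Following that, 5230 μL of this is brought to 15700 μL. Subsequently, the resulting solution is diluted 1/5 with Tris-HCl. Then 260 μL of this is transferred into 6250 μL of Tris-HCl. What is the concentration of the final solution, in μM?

Overall dilution factor = 10.03 × 3.002 × 5 × 25.04 = 3769.
225 mM / 3769 = 0.0597 mM = 59.7 μM.

59.7 μM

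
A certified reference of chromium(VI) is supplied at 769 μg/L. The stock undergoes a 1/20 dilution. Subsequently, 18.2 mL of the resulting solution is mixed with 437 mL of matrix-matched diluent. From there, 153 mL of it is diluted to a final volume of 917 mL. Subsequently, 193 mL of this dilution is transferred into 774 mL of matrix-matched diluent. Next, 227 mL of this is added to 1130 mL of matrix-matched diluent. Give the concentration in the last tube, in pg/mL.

Overall dilution factor = 20 × 25.01 × 5.993 × 5.010 × 5.978 = 8.98 × 10⁴.
769 μg/L / 8.98 × 10⁴ = 8.56 × 10⁻³ μg/L = 8.56 pg/mL.

8.56 pg/mL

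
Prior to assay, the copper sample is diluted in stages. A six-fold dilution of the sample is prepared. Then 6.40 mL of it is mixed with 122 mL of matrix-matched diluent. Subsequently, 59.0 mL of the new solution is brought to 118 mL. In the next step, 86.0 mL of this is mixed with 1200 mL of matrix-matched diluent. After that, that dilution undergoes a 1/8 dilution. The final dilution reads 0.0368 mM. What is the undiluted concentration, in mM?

1060 mM

Overall dilution factor = 6 × 20.06 × 2 × 14.95 × 8 = 2.88 × 10⁴.
Original = 0.0368 mM × 2.88 × 10⁴ = 1060 mM.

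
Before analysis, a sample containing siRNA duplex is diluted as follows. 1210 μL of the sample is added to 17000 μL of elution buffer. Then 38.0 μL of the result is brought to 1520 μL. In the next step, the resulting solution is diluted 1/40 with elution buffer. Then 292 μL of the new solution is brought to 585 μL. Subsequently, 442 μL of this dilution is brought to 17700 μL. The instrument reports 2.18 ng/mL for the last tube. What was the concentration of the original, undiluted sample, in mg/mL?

4.21 mg/mL

Overall dilution factor = 15.05 × 40 × 40 × 2.003 × 40.05 = 1.93 × 10⁶.
Original = 2.18 ng/mL × 1.93 × 10⁶ = 4.21 × 10⁶ ng/mL = 4.21 mg/mL.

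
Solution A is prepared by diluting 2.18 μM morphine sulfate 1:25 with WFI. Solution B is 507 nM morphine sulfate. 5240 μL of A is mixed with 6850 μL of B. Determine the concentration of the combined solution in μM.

C_A = 2.18 μM / 25 = 0.0872 μM.
C_B = 507 nM = 0.507 μM.
C_mix = (C_A·V_A + C_B·V_B)/(V_A + V_B) = (0.0872×5240 + 0.507×6850) / 12090 = 0.325 μM.

0.325 μM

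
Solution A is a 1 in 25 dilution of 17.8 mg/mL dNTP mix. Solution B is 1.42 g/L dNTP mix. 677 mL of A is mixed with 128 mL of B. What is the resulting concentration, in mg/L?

825 mg/L

C_A = 17.8 mg/mL / 25 = 0.712 mg/mL.
C_B = 1.42 g/L = 1.42 mg/mL.
C_mix = (C_A·V_A + C_B·V_B)/(V_A + V_B) = (0.712×677 + 1.42×128) / 805.0 = 0.825 mg/mL = 825 mg/L.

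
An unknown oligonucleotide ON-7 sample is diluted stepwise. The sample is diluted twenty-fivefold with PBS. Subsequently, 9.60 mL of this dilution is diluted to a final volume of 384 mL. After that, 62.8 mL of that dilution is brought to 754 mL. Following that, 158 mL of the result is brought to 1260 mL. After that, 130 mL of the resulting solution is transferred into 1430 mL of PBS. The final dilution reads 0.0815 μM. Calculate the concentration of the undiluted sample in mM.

93.6 mM

Overall dilution factor = 25 × 40 × 12.01 × 7.975 × 12 = 1.15 × 10⁶.
Original = 0.0815 μM × 1.15 × 10⁶ = 9.36 × 10⁴ μM = 93.6 mM.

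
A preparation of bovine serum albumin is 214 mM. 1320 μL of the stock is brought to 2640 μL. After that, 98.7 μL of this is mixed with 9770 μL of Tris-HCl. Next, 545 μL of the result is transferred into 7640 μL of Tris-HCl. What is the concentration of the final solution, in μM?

Overall dilution factor = 2 × 99.99 × 15.02 = 3003.
214 mM / 3003 = 0.0713 mM = 71.3 μM.

71.3 μM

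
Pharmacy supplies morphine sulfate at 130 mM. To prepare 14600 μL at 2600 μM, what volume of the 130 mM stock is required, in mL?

0.292 mL

2600 μM = 2.60 mM.
V₁ = C₂V₂/C₁ = 2.60 × 14600 / 130 = 292 μL = 0.292 mL.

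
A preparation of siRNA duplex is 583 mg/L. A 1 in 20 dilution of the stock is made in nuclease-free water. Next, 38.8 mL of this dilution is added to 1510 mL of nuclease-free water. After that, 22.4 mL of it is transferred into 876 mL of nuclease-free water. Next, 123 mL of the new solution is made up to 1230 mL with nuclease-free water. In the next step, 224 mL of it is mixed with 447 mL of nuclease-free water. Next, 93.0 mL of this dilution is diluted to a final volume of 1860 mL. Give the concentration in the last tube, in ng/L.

Overall dilution factor = 20 × 39.92 × 40.11 × 10 × 2.996 × 20 = 1.92 × 10⁷.
583 mg/L / 1.92 × 10⁷ = 3.04 × 10⁻⁵ mg/L = 30.4 ng/L.

30.4 ng/L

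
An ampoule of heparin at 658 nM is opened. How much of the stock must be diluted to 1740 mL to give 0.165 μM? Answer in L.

0.165 μM = 165 nM.
V₁ = C₂V₂/C₁ = 165 × 1740 / 658 = 436 mL = 0.436 L.

0.436 L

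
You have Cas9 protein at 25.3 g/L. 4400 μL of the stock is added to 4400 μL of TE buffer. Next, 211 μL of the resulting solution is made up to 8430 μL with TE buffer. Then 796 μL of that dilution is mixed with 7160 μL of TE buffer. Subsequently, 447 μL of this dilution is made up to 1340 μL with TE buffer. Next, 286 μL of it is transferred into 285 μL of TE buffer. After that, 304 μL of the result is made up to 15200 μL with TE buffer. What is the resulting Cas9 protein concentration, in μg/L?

106 μg/L

Overall dilution factor = 2 × 39.95 × 9.995 × 2.998 × 1.997 × 50 = 2.39 × 10⁵.
25.3 g/L / 2.39 × 10⁵ = 1.06 × 10⁻⁴ g/L = 106 μg/L.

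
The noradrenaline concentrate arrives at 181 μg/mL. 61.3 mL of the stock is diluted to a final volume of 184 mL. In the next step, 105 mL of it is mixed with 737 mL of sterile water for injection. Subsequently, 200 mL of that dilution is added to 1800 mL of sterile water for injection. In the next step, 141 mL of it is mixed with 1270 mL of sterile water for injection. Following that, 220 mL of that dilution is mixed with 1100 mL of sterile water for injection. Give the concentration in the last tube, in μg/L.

Overall dilution factor = 3.002 × 8.019 × 10 × 10.01 × 6 = 1.45 × 10⁴.
181 μg/mL / 1.45 × 10⁴ = 0.0125 μg/mL = 12.5 μg/L.

12.5 μg/L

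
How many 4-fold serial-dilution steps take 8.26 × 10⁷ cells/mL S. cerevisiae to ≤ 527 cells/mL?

9

Need 4ⁿ ≥ 1.57 × 10⁵, so n ≥ log(1.57 × 10⁵)/log(4) = 8.63.
Minimum whole steps: n = 9.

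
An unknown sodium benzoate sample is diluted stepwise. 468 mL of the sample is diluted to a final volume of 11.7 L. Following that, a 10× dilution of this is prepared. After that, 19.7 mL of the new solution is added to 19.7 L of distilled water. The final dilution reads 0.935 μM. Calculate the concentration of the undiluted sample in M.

0.234 M

Overall dilution factor = 25 × 10 × 1001 = 2.50 × 10⁵.
Original = 0.935 μM × 2.50 × 10⁵ = 2.34 × 10⁵ μM = 0.234 M.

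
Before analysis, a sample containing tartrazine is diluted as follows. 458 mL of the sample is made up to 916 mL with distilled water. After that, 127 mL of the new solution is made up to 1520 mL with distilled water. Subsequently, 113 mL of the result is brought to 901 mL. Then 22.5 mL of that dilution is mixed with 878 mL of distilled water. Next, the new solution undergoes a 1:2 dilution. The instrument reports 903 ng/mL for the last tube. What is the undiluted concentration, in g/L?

13.8 g/L

Overall dilution factor = 2 × 11.97 × 7.973 × 40.02 × 2 = 1.53 × 10⁴.
Original = 903 ng/mL × 1.53 × 10⁴ = 1.38 × 10⁷ ng/mL = 13.8 g/L.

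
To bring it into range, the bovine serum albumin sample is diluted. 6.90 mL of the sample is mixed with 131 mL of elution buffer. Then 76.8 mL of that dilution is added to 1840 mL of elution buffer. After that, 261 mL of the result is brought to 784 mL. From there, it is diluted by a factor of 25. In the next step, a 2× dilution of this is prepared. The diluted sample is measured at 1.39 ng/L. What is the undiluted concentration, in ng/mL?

104 ng/mL

Overall dilution factor = 19.99 × 24.96 × 3.004 × 25 × 2 = 7.49 × 10⁴.
Original = 1.39 ng/L × 7.49 × 10⁴ = 1.04 × 10⁵ ng/L = 104 ng/mL.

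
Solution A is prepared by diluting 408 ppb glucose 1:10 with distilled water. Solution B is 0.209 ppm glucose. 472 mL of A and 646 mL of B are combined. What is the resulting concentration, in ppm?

C_A = 408 ppb / 10 = 40.8 ppb.
C_B = 0.209 ppm = 209 ppb.
C_mix = (C_A·V_A + C_B·V_B)/(V_A + V_B) = (40.8×472 + 209×646) / 1118 = 138 ppb = 0.138 ppm.

0.138 ppm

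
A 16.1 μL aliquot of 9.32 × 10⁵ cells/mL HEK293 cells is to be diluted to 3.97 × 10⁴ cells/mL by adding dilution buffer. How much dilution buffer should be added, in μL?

362 μL

V₂ = C₁V₁/C₂ = 9.32 × 10⁵ × 16.1 / 3.97 × 10⁴ = 378 μL.
Diluent to add = V₂ − V₁ = 378 − 16.1 = 362 μL.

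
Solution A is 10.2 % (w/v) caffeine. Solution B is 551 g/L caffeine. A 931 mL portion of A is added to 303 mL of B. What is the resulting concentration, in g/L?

212 g/L

C_B = 551 g/L = 55.1 % (w/v).
C_mix = (C_A·V_A + C_B·V_B)/(V_A + V_B) = (10.2×931 + 55.1×303) / 1234 = 21.2 % (w/v) = 212 g/L.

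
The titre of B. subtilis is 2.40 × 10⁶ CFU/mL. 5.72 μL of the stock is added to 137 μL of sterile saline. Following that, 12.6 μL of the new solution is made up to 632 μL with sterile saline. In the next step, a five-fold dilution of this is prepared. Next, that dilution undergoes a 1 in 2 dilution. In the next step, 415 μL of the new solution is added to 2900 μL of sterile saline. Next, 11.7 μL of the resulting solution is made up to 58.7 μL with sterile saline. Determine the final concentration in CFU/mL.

4.79 CFU/mL

Overall dilution factor = 24.95 × 50.16 × 5 × 2 × 7.988 × 5.017 = 5.02 × 10⁵.
2.40 × 10⁶ CFU/mL / 5.02 × 10⁵ = 4.79 CFU/mL.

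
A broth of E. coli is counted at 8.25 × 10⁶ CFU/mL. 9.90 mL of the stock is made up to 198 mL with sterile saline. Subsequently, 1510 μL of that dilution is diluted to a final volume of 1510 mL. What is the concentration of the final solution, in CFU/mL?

Overall dilution factor = 20 × 1000 = 2.00 × 10⁴.
8.25 × 10⁶ CFU/mL / 2.00 × 10⁴ = 412 CFU/mL.

412 CFU/mL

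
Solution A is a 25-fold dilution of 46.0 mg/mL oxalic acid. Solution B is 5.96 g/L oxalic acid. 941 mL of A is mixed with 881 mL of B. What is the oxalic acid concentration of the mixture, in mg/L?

3830 mg/L

C_A = 46.0 mg/mL / 25 = 1.84 mg/mL.
C_B = 5.96 g/L = 5.96 mg/mL.
C_mix = (C_A·V_A + C_B·V_B)/(V_A + V_B) = (1.84×941 + 5.96×881) / 1822 = 3.83 mg/mL = 3830 mg/L.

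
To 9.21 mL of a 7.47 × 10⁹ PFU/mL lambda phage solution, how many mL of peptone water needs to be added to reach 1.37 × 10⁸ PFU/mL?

V₂ = C₁V₁/C₂ = 7.47 × 10⁹ × 9.21 / 1.37 × 10⁸ = 502 mL.
Diluent to add = V₂ − V₁ = 502 − 9.21 = 493 mL.

493 mL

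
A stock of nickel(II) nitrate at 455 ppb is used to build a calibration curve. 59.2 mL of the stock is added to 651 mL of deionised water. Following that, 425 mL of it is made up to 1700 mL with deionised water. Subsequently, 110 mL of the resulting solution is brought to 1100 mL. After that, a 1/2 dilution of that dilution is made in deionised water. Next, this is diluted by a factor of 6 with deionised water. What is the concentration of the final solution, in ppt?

Overall dilution factor = 12.00 × 4 × 10 × 2 × 6 = 5758.
455 ppb / 5758 = 0.0790 ppb = 79.0 ppt.

79.0 ppt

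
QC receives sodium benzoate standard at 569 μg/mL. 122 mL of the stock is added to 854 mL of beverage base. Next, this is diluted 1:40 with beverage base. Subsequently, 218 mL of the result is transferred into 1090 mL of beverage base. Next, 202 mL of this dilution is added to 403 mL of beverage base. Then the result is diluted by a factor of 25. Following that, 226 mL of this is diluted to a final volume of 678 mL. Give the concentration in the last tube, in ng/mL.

Overall dilution factor = 8 × 40 × 6 × 2.995 × 25 × 3 = 4.31 × 10⁵.
569 μg/mL / 4.31 × 10⁵ = 1.32 × 10⁻³ μg/mL = 1.32 ng/mL.

1.32 ng/mL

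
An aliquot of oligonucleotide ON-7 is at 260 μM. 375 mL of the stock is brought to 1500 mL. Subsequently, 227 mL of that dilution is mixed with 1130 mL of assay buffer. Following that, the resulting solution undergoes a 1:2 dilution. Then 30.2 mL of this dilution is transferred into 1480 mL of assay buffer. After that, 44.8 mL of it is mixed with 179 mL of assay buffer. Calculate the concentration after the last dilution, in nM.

21.8 nM

Overall dilution factor = 4 × 5.978 × 2 × 50.01 × 4.996 = 1.19 × 10⁴.
260 μM / 1.19 × 10⁴ = 0.0218 μM = 21.8 nM.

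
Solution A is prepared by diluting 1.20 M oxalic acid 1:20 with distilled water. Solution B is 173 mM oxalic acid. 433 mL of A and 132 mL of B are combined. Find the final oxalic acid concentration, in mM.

86.4 mM

C_A = 1.20 M / 20 = 0.0600 M.
C_B = 173 mM = 0.173 M.
C_mix = (C_A·V_A + C_B·V_B)/(V_A + V_B) = (0.0600×433 + 0.173×132) / 565.0 = 0.0864 M = 86.4 mM.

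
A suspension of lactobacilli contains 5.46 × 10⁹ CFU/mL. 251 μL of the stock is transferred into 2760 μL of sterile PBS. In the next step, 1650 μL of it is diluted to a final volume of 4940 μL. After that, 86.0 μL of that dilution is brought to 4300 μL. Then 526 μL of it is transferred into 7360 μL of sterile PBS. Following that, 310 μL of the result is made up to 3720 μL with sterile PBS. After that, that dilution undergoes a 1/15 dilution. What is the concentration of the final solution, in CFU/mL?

Overall dilution factor = 12.00 × 2.994 × 50 × 14.99 × 12 × 15 = 4.85 × 10⁶.
5.46 × 10⁹ CFU/mL / 4.85 × 10⁶ = 1130 CFU/mL.

1130 CFU/mL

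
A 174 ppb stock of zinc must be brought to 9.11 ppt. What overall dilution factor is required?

Factor = C₀/C_target = 174 ppb / 9.11 ppt = 1.91 × 10⁴.

1.91 × 10⁴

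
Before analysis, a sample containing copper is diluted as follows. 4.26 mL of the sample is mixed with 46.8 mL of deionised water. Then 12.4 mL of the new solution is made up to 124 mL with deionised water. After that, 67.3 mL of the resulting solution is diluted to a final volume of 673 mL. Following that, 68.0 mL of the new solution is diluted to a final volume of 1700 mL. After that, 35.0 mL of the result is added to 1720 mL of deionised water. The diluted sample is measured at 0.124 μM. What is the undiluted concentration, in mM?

186 mM

Overall dilution factor = 11.99 × 10 × 10 × 25 × 50.14 = 1.50 × 10⁶.
Original = 0.124 μM × 1.50 × 10⁶ = 1.86 × 10⁵ μM = 186 mM.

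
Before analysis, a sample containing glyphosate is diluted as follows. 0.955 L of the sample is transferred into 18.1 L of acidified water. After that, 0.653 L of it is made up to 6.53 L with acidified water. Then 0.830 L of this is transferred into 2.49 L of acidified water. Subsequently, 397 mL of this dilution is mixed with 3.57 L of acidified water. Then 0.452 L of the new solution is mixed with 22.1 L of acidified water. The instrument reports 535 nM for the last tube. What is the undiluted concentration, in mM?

213 mM

Overall dilution factor = 19.95 × 10 × 4 × 9.992 × 49.89 = 3.98 × 10⁵.
Original = 535 nM × 3.98 × 10⁵ = 2.13 × 10⁸ nM = 213 mM.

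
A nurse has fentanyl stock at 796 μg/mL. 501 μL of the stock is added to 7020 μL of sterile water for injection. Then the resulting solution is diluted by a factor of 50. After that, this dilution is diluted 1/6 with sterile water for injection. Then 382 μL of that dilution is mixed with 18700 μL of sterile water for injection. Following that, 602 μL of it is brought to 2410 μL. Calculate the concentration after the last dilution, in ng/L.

884 ng/L

Overall dilution factor = 15.01 × 50 × 6 × 49.95 × 4.003 = 9.01 × 10⁵.
796 μg/mL / 9.01 × 10⁵ = 8.84 × 10⁻⁴ μg/mL = 884 ng/L.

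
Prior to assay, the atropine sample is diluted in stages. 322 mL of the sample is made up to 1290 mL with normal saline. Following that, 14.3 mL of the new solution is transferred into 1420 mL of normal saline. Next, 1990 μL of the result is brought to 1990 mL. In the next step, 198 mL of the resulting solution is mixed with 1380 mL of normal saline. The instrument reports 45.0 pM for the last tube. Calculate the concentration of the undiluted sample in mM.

Overall dilution factor = 4.006 × 100.3 × 1000 × 7.970 = 3.20 × 10⁶.
Original = 45.0 pM × 3.20 × 10⁶ = 1.44 × 10⁸ pM = 0.144 mM.

0.144 mM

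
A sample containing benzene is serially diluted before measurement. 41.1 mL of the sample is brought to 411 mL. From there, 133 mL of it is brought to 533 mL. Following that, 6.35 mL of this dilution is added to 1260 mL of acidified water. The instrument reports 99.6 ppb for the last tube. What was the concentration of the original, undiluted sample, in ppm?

796 ppm

Overall dilution factor = 10 × 4.008 × 199.4 = 7992.
Original = 99.6 ppb × 7992 = 7.96 × 10⁵ ppb = 796 ppm.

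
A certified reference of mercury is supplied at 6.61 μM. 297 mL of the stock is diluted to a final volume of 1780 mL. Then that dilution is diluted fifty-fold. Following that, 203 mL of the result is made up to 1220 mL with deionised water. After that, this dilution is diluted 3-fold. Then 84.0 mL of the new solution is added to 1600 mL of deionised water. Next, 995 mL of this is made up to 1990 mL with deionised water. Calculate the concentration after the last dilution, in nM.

Overall dilution factor = 5.993 × 50 × 6.010 × 3 × 20.05 × 2 = 2.17 × 10⁵.
6.61 μM / 2.17 × 10⁵ = 3.05 × 10⁻⁵ μM = 0.0305 nM.

0.0305 nM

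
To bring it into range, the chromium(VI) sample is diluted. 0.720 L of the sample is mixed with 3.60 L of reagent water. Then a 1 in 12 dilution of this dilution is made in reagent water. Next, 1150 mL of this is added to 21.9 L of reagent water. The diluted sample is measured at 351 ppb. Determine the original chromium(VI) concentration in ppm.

Overall dilution factor = 6 × 12 × 20.04 = 1443.
Original = 351 ppb × 1443 = 5.07 × 10⁵ ppb = 507 ppm.

507 ppm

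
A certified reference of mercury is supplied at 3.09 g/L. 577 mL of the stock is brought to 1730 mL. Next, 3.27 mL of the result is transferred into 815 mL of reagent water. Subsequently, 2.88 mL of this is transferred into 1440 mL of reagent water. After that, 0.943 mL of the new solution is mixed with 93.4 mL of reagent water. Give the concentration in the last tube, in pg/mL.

82.2 pg/mL

Overall dilution factor = 2.998 × 250.2 × 501 × 100.0 = 3.76 × 10⁷.
3.09 g/L / 3.76 × 10⁷ = 8.22 × 10⁻⁸ g/L = 82.2 pg/mL.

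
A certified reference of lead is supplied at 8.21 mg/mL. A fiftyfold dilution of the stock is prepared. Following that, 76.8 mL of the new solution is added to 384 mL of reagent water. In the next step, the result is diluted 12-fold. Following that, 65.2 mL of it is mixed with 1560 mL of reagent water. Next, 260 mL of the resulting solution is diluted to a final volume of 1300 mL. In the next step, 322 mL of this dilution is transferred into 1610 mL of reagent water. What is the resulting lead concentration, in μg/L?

Overall dilution factor = 50 × 6 × 12 × 24.93 × 5 × 6 = 2.69 × 10⁶.
8.21 mg/mL / 2.69 × 10⁶ = 3.05 × 10⁻⁶ mg/mL = 3.05 μg/L.

3.05 μg/L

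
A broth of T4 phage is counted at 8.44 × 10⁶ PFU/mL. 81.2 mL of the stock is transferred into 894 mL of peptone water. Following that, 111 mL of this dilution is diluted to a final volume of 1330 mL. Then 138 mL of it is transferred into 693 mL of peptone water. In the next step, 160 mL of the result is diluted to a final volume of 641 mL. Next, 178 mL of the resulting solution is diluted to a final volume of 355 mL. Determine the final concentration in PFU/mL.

Overall dilution factor = 12.01 × 11.98 × 6.022 × 4.006 × 1.994 = 6924.
8.44 × 10⁶ PFU/mL / 6924 = 1220 PFU/mL.

1220 PFU/mL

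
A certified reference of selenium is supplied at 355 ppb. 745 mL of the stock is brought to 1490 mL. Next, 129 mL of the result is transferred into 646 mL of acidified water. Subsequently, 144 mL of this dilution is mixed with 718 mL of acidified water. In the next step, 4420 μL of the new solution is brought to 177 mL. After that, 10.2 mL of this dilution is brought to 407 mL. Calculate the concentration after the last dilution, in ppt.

3.09 ppt

Overall dilution factor = 2 × 6.008 × 5.986 × 40.05 × 39.90 = 1.15 × 10⁵.
355 ppb / 1.15 × 10⁵ = 3.09 × 10⁻³ ppb = 3.09 ppt.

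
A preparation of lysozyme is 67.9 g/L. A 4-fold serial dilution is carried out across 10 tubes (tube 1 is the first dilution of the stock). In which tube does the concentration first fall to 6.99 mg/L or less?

tube 7

Tube n has concentration 67.9 g/L / 4ⁿ.
Need 4ⁿ ≥ 67.9 g/L / 6.99 mg/L = 9714, so n ≥ 6.62.
First such tube: n = 7.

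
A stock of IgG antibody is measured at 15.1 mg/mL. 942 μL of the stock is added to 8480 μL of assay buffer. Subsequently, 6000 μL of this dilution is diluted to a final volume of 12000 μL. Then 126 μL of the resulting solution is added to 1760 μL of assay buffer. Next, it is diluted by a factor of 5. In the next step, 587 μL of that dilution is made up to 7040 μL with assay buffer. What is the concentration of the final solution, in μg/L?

841 μg/L

Overall dilution factor = 10.00 × 2 × 14.97 × 5 × 11.99 = 1.80 × 10⁴.
15.1 mg/mL / 1.80 × 10⁴ = 8.41 × 10⁻⁴ mg/mL = 841 μg/L.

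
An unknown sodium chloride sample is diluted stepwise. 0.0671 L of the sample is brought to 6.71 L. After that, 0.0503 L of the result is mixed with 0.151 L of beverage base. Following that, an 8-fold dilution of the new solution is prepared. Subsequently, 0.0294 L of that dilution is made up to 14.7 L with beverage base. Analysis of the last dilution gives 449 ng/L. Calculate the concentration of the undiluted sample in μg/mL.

719 μg/mL

Overall dilution factor = 100 × 4.002 × 8 × 500 = 1.60 × 10⁶.
Original = 449 ng/L × 1.60 × 10⁶ = 7.19 × 10⁸ ng/L = 719 μg/mL.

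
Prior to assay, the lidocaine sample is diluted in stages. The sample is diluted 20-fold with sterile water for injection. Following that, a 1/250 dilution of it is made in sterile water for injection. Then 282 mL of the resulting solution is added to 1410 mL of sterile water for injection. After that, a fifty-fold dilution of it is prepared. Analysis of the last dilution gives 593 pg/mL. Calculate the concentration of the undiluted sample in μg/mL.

890 μg/mL

Overall dilution factor = 20 × 250 × 6 × 50 = 1.50 × 10⁶.
Original = 593 pg/mL × 1.50 × 10⁶ = 8.89 × 10⁸ pg/mL = 890 μg/mL.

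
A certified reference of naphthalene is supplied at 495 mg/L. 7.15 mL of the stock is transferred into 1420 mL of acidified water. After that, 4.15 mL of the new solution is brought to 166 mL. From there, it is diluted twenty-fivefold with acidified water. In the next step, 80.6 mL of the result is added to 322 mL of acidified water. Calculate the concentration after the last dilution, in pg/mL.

496 pg/mL

Overall dilution factor = 199.6 × 40 × 25 × 4.995 = 9.97 × 10⁵.
495 mg/L / 9.97 × 10⁵ = 4.96 × 10⁻⁴ mg/L = 496 pg/mL.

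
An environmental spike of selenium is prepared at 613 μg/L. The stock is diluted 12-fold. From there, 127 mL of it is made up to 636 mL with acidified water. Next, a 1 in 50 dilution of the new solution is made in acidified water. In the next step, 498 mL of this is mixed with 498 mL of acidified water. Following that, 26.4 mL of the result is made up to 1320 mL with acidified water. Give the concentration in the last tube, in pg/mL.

2.04 pg/mL

Overall dilution factor = 12 × 5.008 × 50 × 2 × 50 = 3.00 × 10⁵.
613 μg/L / 3.00 × 10⁵ = 2.04 × 10⁻³ μg/L = 2.04 pg/mL.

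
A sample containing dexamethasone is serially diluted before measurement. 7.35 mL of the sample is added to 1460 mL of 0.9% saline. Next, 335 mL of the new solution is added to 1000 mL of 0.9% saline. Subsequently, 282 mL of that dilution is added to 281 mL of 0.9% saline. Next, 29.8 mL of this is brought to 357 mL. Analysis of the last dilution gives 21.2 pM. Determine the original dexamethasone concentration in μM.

Overall dilution factor = 199.6 × 3.985 × 1.996 × 11.98 = 1.90 × 10⁴.
Original = 21.2 pM × 1.90 × 10⁴ = 4.03 × 10⁵ pM = 0.403 μM.

0.403 μM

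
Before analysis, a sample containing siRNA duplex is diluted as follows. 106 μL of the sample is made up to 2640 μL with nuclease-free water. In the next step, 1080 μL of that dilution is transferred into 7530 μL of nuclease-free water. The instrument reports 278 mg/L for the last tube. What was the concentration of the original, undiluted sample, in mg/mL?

Overall dilution factor = 24.91 × 7.972 = 199.
Original = 278 mg/L × 199 = 5.52 × 10⁴ mg/L = 55.2 mg/mL.

55.2 mg/mL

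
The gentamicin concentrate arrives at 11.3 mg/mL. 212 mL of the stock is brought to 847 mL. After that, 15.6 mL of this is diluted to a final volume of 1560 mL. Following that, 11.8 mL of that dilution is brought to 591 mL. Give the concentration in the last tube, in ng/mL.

Overall dilution factor = 3.995 × 100 × 50.08 = 2.00 × 10⁴.
11.3 mg/mL / 2.00 × 10⁴ = 5.65 × 10⁻⁴ mg/mL = 565 ng/mL.

565 ng/mL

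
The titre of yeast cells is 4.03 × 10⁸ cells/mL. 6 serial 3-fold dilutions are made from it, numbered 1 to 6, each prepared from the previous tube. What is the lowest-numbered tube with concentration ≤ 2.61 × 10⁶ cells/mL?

tube 5

Tube n has concentration 4.03 × 10⁸ cells/mL / 3ⁿ.
Need 3ⁿ ≥ 4.03 × 10⁸ cells/mL / 2.61 × 10⁶ cells/mL = 154, so n ≥ 4.59.
First such tube: n = 5.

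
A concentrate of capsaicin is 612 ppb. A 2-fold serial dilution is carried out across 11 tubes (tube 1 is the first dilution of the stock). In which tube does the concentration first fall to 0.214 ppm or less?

tube 2

Tube n has concentration 612 ppb / 2ⁿ.
Need 2ⁿ ≥ 612 ppb / 0.214 ppm = 2.86, so n ≥ 1.52.
First such tube: n = 2.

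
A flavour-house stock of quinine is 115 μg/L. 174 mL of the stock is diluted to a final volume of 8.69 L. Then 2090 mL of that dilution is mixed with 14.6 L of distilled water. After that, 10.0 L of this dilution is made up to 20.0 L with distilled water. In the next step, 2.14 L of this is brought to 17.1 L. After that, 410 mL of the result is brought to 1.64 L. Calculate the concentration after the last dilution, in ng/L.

4.51 ng/L

Overall dilution factor = 49.94 × 7.986 × 2 × 7.991 × 4 = 2.55 × 10⁴.
115 μg/L / 2.55 × 10⁴ = 4.51 × 10⁻³ μg/L = 4.51 ng/L.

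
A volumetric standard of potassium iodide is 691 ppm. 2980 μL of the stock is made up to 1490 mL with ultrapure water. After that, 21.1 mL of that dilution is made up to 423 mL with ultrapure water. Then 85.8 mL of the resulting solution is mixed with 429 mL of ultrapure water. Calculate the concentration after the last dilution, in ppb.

Overall dilution factor = 500 × 20.05 × 6 = 6.01 × 10⁴.
691 ppm / 6.01 × 10⁴ = 0.0115 ppm = 11.5 ppb.

11.5 ppb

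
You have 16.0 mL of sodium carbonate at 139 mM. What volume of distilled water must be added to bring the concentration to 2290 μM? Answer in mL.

955 mL

2290 μM = 2.29 mM.
V₂ = C₁V₁/C₂ = 139 × 16.0 / 2.29 = 971 mL.
Diluent to add = V₂ − V₁ = 971 − 16.0 = 955 mL.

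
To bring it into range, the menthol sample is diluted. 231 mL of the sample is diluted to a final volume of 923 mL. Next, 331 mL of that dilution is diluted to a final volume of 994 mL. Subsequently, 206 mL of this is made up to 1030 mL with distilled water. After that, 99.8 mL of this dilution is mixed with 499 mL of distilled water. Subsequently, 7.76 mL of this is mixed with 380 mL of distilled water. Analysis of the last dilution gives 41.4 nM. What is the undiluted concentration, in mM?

0.745 mM

Overall dilution factor = 3.996 × 3.003 × 5 × 6 × 49.97 = 1.80 × 10⁴.
Original = 41.4 nM × 1.80 × 10⁴ = 7.45 × 10⁵ nM = 0.745 mM.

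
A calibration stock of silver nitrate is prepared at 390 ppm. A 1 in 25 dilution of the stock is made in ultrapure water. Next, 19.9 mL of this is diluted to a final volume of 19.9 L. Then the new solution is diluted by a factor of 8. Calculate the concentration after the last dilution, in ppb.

Overall dilution factor = 25 × 1000 × 8 = 2.00 × 10⁵.
390 ppm / 2.00 × 10⁵ = 1.95 × 10⁻³ ppm = 1.95 ppb.

1.95 ppb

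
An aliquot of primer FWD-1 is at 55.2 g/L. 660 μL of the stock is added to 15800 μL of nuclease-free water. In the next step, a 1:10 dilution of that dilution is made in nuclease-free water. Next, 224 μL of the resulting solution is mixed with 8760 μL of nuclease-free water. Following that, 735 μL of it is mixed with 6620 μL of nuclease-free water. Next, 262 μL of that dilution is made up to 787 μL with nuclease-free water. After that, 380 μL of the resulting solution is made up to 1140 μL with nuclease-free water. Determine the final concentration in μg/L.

Overall dilution factor = 24.94 × 10 × 40.11 × 10.01 × 3.004 × 3 = 9.02 × 10⁵.
55.2 g/L / 9.02 × 10⁵ = 6.12 × 10⁻⁵ g/L = 61.2 μg/L.

61.2 μg/L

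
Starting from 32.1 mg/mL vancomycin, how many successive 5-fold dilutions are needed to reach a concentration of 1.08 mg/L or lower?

7

Need 5ⁿ ≥ 2.97 × 10⁴, so n ≥ log(2.97 × 10⁴)/log(5) = 6.40.
Minimum whole steps: n = 7.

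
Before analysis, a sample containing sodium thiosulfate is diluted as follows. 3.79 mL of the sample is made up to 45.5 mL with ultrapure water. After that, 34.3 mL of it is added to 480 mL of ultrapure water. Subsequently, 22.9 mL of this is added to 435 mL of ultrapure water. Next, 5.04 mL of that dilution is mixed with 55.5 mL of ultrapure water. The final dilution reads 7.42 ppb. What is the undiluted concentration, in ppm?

Overall dilution factor = 12.01 × 14.99 × 20.00 × 12.01 = 4.32 × 10⁴.
Original = 7.42 ppb × 4.32 × 10⁴ = 3.21 × 10⁵ ppb = 321 ppm.

321 ppm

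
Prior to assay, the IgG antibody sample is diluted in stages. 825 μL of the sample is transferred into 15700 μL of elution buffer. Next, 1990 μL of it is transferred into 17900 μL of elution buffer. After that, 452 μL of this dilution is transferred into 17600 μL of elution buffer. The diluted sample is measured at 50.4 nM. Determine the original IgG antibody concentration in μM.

403 μM

Overall dilution factor = 20.03 × 9.995 × 39.94 = 7996.
Original = 50.4 nM × 7996 = 4.03 × 10⁵ nM = 403 μM.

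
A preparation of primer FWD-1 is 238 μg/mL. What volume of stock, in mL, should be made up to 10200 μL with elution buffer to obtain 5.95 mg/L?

0.255 mL

5.95 mg/L = 5.95 μg/mL.
V₁ = C₂V₂/C₁ = 5.95 × 10200 / 238 = 255 μL = 0.255 mL.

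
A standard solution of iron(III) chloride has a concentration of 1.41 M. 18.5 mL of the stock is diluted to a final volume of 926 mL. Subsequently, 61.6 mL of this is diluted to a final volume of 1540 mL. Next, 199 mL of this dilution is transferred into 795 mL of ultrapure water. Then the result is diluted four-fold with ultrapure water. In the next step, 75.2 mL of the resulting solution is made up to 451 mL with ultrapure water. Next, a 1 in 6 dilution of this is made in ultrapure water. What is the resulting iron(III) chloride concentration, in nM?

1570 nM

Overall dilution factor = 50.05 × 25 × 4.995 × 4 × 5.997 × 6 = 9.00 × 10⁵.
1.41 M / 9.00 × 10⁵ = 1.57 × 10⁻⁶ M = 1570 nM.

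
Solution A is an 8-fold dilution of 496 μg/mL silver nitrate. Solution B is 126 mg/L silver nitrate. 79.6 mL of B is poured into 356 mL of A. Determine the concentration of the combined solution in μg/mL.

73.7 μg/mL

C_A = 496 μg/mL / 8 = 62.0 μg/mL.
C_B = 126 mg/L = 126 μg/mL.
C_mix = (C_A·V_A + C_B·V_B)/(V_A + V_B) = (62.0×356 + 126×79.6) / 435.6 = 73.7 μg/mL.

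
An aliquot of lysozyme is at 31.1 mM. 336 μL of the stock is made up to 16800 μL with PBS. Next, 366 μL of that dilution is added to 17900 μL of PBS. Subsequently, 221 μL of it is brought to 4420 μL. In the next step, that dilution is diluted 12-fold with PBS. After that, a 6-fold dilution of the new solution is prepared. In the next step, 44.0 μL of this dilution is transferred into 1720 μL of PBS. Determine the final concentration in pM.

216 pM

Overall dilution factor = 50 × 49.91 × 20 × 12 × 6 × 40.09 = 1.44 × 10⁸.
31.1 mM / 1.44 × 10⁸ = 2.16 × 10⁻⁷ mM = 216 pM.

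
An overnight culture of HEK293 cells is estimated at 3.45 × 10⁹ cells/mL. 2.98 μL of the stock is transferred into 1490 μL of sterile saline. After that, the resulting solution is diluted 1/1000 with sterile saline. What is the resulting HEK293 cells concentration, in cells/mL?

Overall dilution factor = 501 × 1000 = 5.01 × 10⁵.
3.45 × 10⁹ cells/mL / 5.01 × 10⁵ = 6890 cells/mL.

6890 cells/mL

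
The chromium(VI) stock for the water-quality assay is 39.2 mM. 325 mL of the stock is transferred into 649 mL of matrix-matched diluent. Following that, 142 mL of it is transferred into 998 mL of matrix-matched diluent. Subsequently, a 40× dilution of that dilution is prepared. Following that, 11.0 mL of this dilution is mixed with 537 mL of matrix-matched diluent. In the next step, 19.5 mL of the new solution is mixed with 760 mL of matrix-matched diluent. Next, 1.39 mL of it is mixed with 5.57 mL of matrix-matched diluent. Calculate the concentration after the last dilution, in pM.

4080 pM

Overall dilution factor = 2.997 × 8.028 × 40 × 49.82 × 39.97 × 5.007 = 9.60 × 10⁶.
39.2 mM / 9.60 × 10⁶ = 4.08 × 10⁻⁶ mM = 4080 pM.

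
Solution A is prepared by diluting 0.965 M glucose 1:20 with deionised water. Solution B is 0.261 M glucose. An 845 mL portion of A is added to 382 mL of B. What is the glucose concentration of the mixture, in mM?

114 mM

C_A = 0.965 M / 20 = 0.0483 M.
C_mix = (C_A·V_A + C_B·V_B)/(V_A + V_B) = (0.0483×845 + 0.261×382) / 1227 = 0.114 M = 114 mM.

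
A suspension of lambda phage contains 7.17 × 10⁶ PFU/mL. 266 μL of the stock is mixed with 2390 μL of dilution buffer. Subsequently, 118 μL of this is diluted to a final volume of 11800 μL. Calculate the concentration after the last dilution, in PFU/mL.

Overall dilution factor = 9.985 × 100 = 998.
7.17 × 10⁶ PFU/mL / 998 = 7180 PFU/mL.

7180 PFU/mL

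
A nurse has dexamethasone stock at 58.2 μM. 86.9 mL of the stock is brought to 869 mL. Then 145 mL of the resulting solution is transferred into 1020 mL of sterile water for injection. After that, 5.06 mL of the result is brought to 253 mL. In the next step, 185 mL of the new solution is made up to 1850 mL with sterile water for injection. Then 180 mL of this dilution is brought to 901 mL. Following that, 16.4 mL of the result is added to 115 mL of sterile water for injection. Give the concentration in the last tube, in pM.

36.1 pM

Overall dilution factor = 10 × 8.034 × 50 × 10 × 5.006 × 8.012 = 1.61 × 10⁶.
58.2 μM / 1.61 × 10⁶ = 3.61 × 10⁻⁵ μM = 36.1 pM.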